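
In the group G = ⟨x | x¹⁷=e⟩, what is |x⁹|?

Compute successive powers until reaching e:
  (x⁹)¹ = x⁹, (x⁹)² = x, (x⁹)³ = x¹⁰, (x⁹)⁴ = x², (x⁹)⁵ = x¹¹, (x⁹)⁶ = x³, (x⁹)⁷ = x¹², (x⁹)⁸ = x⁴, (x⁹)⁹ = x¹³, (x⁹)¹⁰ = x⁵, (x⁹)¹¹ = x¹⁴, (x⁹)¹² = x⁶, (x⁹)¹³ = x¹⁵, (x⁹)¹⁴ = x⁷, (x⁹)¹⁵ = x¹⁶, (x⁹)¹⁶ = x⁸, (x⁹)¹⁷ = e.
The smallest positive k with (x⁹)ᵏ = e is 17.

Answer: 17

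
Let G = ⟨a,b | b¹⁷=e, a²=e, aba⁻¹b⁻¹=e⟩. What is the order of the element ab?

Compute successive powers until reaching e:
  (ab)¹ = ab, (ab)² = b², (ab)³ = ab³, (ab)⁴ = b⁴, (ab)⁵ = ab⁵, (ab)⁶ = b⁶, (ab)⁷ = ab⁷, (ab)⁸ = b⁸, (ab)⁹ = ab⁹, (ab)¹⁰ = b¹⁰, (ab)¹¹ = ab¹¹, (ab)¹² = b¹², (ab)¹³ = ab¹³, (ab)¹⁴ = b¹⁴, (ab)¹⁵ = ab¹⁵, (ab)¹⁶ = b¹⁶, (ab)¹⁷ = a, (ab)¹⁸ = b, (ab)¹⁹ = ab², (ab)²⁰ = b³, (ab)²¹ = ab⁴, (ab)²² = b⁵, (ab)²³ = ab⁶, (ab)²⁴ = b⁷, (ab)²⁵ = ab⁸, (ab)²⁶ = b⁹, (ab)²⁷ = ab¹⁰, (ab)²⁸ = b¹¹, (ab)²⁹ = ab¹², (ab)³⁰ = b¹³, (ab)³¹ = ab¹⁴, (ab)³² = b¹⁵, (ab)³³ = ab¹⁶, (ab)³⁴ = e.
The smallest positive k with (ab)ᵏ = e is 34.

Answer: 34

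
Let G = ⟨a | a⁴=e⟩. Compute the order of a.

Compute successive powers until reaching e:
  a¹ = a, a² = a², a³ = a³, a⁴ = e.
The smallest positive k with aᵏ = e is 4.

Answer: 4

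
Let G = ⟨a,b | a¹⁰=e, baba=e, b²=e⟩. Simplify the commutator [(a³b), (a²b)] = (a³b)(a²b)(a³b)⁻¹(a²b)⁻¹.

[(a³b), (a²b)] = (a³b)·(a²b)·(a³b)⁻¹·(a²b)⁻¹.
  (a³b) · (a²b) = a
  a · (a³b) = a⁴b
  (a⁴b) · (a²b) = a²

Answer: a²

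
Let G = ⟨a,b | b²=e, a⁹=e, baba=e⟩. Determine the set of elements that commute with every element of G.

An element z ∈ Z(G) iff z commutes with every generator.
For example e is central: e·a = a = a·e; e·b = b = b·e.
Whereas a ∉ Z(G) since a·b = ab ≠ a⁸b = b·a.
Checking each of the 18 elements this way gives Z(G) = {e}, of order 1.

Answer: {e}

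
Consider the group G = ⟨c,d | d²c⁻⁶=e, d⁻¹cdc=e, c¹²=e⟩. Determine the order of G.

Enumerate words in the generators, reducing via the relations: the distinct elements are
  {c, d, e, cd, c², c³, c⁴, c⁵, c⁶, c⁷, c⁸, c⁹, c²d, c³d, c¹¹, c¹⁰, c⁴d, c⁵d, d⁻¹, cd⁻¹, c²d⁻¹, c³d⁻¹, c⁴d⁻¹, c⁵d⁻¹}.
No further products give new elements, so |G| = 24.

Answer: 24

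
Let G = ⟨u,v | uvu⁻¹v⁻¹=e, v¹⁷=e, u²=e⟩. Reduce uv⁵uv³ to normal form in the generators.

Multiply left to right, reducing at each step:
  u · v⁵ = uv⁵
  (uv⁵) · u = v⁵
  (v⁵) · v³ = v⁸

Answer: v⁸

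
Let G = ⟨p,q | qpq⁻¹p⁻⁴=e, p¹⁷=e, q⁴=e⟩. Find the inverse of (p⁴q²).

The order of (p⁴q²) is 2 (smallest k with (p⁴q²)ᵏ = e), so (p⁴q²)⁻¹ = (p⁴q²)¹ = p⁴q².
Check: (p⁴q²) · (p⁴q²) → (p⁴q²) · p⁴ = q²;   (q²) · q² = e, giving e as required.

Answer: p⁴q²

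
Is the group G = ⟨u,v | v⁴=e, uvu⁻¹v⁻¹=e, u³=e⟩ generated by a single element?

|G| = 12. The element uv has order 12 (its powers give 12 distinct elements), so ⟨uv⟩ = G and G is cyclic.

Answer: Yes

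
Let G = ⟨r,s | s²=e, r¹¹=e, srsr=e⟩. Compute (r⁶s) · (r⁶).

Compute (r⁶s) · (r⁶) by multiplying left to right and reducing via the relations at each step:
  (r⁶s) · r⁶ = s

Answer: s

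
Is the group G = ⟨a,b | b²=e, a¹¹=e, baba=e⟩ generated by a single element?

Every cyclic group is abelian. But a·b = ab while b·a = a¹⁰b, so a·b ≠ b·a and G is not abelian. Hence G is not cyclic.

Answer: No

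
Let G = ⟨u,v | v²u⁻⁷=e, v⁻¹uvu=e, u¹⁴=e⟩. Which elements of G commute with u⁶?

⟨u⁶⟩ ⊆ C_G(u⁶) since powers of u⁶ commute with u⁶; so |C_G(u⁶)| ≥ |⟨u⁶⟩| = 7.
By orbit–stabilizer, |C_G(u⁶)| = |G| / |conj. class of u⁶| = 28 / 2 = 14.
The 14 elements commuting with u⁶ are {e, u, u², u³, u⁴, u⁵, u⁶, u⁷, u⁸, u⁹, u¹⁰, u¹¹, u¹², u¹³}.

Answer: {e, u, u², u³, u⁴, u⁵, u⁶, u⁷, u⁸, u⁹, u¹⁰, u¹¹, u¹², u¹³}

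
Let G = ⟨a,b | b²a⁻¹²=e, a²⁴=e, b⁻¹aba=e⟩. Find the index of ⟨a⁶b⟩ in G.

First find ord(a⁶b) by computing successive powers:
  (a⁶b)¹ = a⁶b, (a⁶b)² = a¹², (a⁶b)³ = a⁶b⁻¹, (a⁶b)⁴ = e.
So |⟨a⁶b⟩| = ord(a⁶b) = 4. With |G| = 48, by Lagrange [G : ⟨a⁶b⟩] = 48/4 = 12.

Answer: 12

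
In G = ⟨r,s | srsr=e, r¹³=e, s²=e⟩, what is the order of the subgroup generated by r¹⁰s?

|⟨r¹⁰s⟩| equals the order of r¹⁰s. Compute successive powers until reaching e:
  (r¹⁰s)¹ = r¹⁰s, (r¹⁰s)² = e.
The smallest positive k with (r¹⁰s)ᵏ = e is 2, so |⟨r¹⁰s⟩| = 2.

Answer: 2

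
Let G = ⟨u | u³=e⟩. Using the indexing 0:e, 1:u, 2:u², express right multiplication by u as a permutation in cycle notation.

(0 1 2)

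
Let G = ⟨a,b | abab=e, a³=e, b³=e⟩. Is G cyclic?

Every cyclic group is abelian. But a·b = ab while b·a = a²b², so a·b ≠ b·a and G is not abelian. Hence G is not cyclic.

Answer: No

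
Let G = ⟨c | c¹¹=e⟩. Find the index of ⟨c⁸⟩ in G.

First find ord(c⁸) by computing successive powers:
  (c⁸)¹ = c⁸, (c⁸)² = c⁵, (c⁸)³ = c², (c⁸)⁴ = c¹⁰, (c⁸)⁵ = c⁷, (c⁸)⁶ = c⁴, (c⁸)⁷ = c, (c⁸)⁸ = c⁹, (c⁸)⁹ = c⁶, (c⁸)¹⁰ = c³, (c⁸)¹¹ = e.
So |⟨c⁸⟩| = ord(c⁸) = 11. With |G| = 11, by Lagrange [G : ⟨c⁸⟩] = 11/11 = 1.

Answer: 1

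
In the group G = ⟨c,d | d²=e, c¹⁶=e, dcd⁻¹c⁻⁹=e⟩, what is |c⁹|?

Compute successive powers until reaching e:
  (c⁹)¹ = c⁹, (c⁹)² = c², (c⁹)³ = c¹¹, (c⁹)⁴ = c⁴, (c⁹)⁵ = c¹³, (c⁹)⁶ = c⁶, (c⁹)⁷ = c¹⁵, (c⁹)⁸ = c⁸, (c⁹)⁹ = c, (c⁹)¹⁰ = c¹⁰, (c⁹)¹¹ = c³, (c⁹)¹² = c¹², (c⁹)¹³ = c⁵, (c⁹)¹⁴ = c¹⁴, (c⁹)¹⁵ = c⁷, (c⁹)¹⁶ = e.
The smallest positive k with (c⁹)ᵏ = e is 16.

Answer: 16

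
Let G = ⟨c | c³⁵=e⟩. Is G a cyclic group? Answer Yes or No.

|G| = 35. The element c has order 35 (its powers give 35 distinct elements), so ⟨c⟩ = G and G is cyclic.

Answer: Yes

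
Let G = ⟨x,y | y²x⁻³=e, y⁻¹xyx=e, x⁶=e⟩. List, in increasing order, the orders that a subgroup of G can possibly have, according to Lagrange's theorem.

|G| = 12 = 2² · 3. By Lagrange's theorem the order of any subgroup divides 12; the divisors of 12 are 1, 2, 3, 4, 6, 12.

Answer: 1, 2, 3, 4, 6, 12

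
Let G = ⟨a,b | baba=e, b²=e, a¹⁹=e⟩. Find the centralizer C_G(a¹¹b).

⟨a¹¹b⟩ ⊆ C_G(a¹¹b) since powers of a¹¹b commute with a¹¹b; so |C_G(a¹¹b)| ≥ |⟨a¹¹b⟩| = 2.
By orbit–stabilizer, |C_G(a¹¹b)| = |G| / |conj. class of a¹¹b| = 38 / 19 = 2.
The 2 elements commuting with a¹¹b are {e, a¹¹b}.

Answer: {e, a¹¹b}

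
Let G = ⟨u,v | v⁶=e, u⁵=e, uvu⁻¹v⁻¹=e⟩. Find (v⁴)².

Compute successive powers of (v⁴), reducing at each step:
  (v⁴)²: (v⁴) · v⁴ = v²

Answer: v²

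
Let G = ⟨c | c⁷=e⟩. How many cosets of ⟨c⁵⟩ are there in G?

First find ord(c⁵) by computing successive powers:
  (c⁵)¹ = c⁵, (c⁵)² = c³, (c⁵)³ = c, (c⁵)⁴ = c⁶, (c⁵)⁵ = c⁴, (c⁵)⁶ = c², (c⁵)⁷ = e.
So |⟨c⁵⟩| = ord(c⁵) = 7. With |G| = 7, by Lagrange [G : ⟨c⁵⟩] = 7/7 = 1.

Answer: 1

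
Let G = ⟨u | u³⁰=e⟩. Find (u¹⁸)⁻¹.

The order of (u¹⁸) is 5 (smallest k with (u¹⁸)ᵏ = e), so (u¹⁸)⁻¹ = (u¹⁸)⁴ = u¹².
Check: (u¹⁸) · (u¹²) → (u¹⁸) · u¹² = e, giving e as required.

Answer: u¹²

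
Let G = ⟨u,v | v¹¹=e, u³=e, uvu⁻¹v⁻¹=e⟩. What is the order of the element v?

Compute successive powers until reaching e:
  v¹ = v, v² = v², v³ = v³, v⁴ = v⁴, v⁵ = v⁵, v⁶ = v⁶, v⁷ = v⁷, v⁸ = v⁸, v⁹ = v⁹, v¹⁰ = v¹⁰, v¹¹ = e.
The smallest positive k with vᵏ = e is 11.

Answer: 11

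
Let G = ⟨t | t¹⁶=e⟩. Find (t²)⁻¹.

The order of (t²) is 8 (smallest k with (t²)ᵏ = e), so (t²)⁻¹ = (t²)⁷ = t¹⁴.
Check: (t²) · (t¹⁴) → (t²) · t¹⁴ = e, giving e as required.

Answer: t¹⁴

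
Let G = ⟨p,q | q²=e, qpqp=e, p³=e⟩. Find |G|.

Enumerate words in the generators, reducing via the relations: the distinct elements are
  {e, p, q, pq, p², p²q}.
No further products give new elements, so |G| = 6.

Answer: 6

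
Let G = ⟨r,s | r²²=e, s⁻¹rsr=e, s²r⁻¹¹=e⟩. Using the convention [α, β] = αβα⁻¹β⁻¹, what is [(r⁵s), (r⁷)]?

[(r⁵s), (r⁷)] = (r⁵s)·(r⁷)·(r⁵s)⁻¹·(r⁷)⁻¹.
  (r⁵s) · (r⁷) = r⁹s⁻¹
  (r⁹s⁻¹) · (r⁵s⁻¹) = r¹⁵
  (r¹⁵) · (r¹⁵) = r⁸

Answer: r⁸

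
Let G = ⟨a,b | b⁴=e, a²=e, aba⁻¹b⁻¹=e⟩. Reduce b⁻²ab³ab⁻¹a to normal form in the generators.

Multiply left to right, reducing at each step:
  (b²) · a = ab²
  (ab²) · b³ = ab
  (ab) · a = b
  b · b⁻¹ = e
  e · a = a

Answer: a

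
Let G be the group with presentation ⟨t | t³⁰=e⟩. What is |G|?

G is generated by a single element, so G is cyclic. The relator gives t³⁰ = e and no smaller power is forced to be e, so the 30 powers {e, t, t², t³, t⁴, t⁵, t⁶, t⁷, t⁸, t⁹, t²², t²³, t²¹, t²⁰, t²⁴, t²⁵, t²⁶, t²⁷, t²⁸, t²⁹, t¹², t¹³, t¹¹, t¹⁰, t¹⁴, t¹⁵, t¹⁶, t¹⁷, t¹⁸, t¹⁹} are distinct. Hence |G| = 30.

Answer: 30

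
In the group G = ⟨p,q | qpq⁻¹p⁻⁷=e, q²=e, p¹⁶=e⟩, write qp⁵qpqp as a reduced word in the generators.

Multiply left to right, reducing at each step:
  q · p⁵ = p³q
  (p³q) · q = p³
  (p³) · p = p⁴
  (p⁴) · q = p⁴q
  (p⁴q) · p = p¹¹q

Answer: p¹¹q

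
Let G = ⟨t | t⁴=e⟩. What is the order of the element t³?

Compute successive powers until reaching e:
  (t³)¹ = t³, (t³)² = t², (t³)³ = t, (t³)⁴ = e.
The smallest positive k with (t³)ᵏ = e is 4.

Answer: 4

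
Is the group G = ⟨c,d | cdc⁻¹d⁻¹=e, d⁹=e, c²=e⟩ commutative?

Each pair of generators commutes: c·d = cd = d·c. Since the generators pairwise commute, every element of G commutes with every other, so G is abelian.

Answer: Yes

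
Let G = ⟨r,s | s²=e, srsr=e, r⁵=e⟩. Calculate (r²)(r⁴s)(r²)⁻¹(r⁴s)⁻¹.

[(r²), (r⁴s)] = (r²)·(r⁴s)·(r²)⁻¹·(r⁴s)⁻¹.
  (r²) · (r⁴s) = rs
  (rs) · (r³) = r³s
  (r³s) · (r⁴s) = r⁴

Answer: r⁴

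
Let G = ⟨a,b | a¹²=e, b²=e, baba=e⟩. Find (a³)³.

Compute successive powers of (a³), reducing at each step:
  (a³)²: (a³) · a³ = a⁶
  (a³)³: (a⁶) · a³ = a⁹

Answer: a⁹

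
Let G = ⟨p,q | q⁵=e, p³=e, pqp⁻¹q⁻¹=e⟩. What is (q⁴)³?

Compute successive powers of (q⁴), reducing at each step:
  (q⁴)²: (q⁴) · q⁴ = q³
  (q⁴)³: (q³) · q⁴ = q²

Answer: q²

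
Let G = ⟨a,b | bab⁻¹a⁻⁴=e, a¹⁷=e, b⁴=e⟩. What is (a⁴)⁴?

Compute successive powers of (a⁴), reducing at each step:
  (a⁴)²: (a⁴) · a⁴ = a⁸
  (a⁴)³: (a⁸) · a⁴ = a¹²
  (a⁴)⁴: (a¹²) · a⁴ = a¹⁶

Answer: a¹⁶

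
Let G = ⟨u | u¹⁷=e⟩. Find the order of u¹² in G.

Compute successive powers until reaching e:
  (u¹²)¹ = u¹², (u¹²)² = u⁷, (u¹²)³ = u², (u¹²)⁴ = u¹⁴, (u¹²)⁵ = u⁹, (u¹²)⁶ = u⁴, (u¹²)⁷ = u¹⁶, (u¹²)⁸ = u¹¹, (u¹²)⁹ = u⁶, (u¹²)¹⁰ = u, (u¹²)¹¹ = u¹³, (u¹²)¹² = u⁸, (u¹²)¹³ = u³, (u¹²)¹⁴ = u¹⁵, (u¹²)¹⁵ = u¹⁰, (u¹²)¹⁶ = u⁵, (u¹²)¹⁷ = e.
The smallest positive k with (u¹²)ᵏ = e is 17.

Answer: 17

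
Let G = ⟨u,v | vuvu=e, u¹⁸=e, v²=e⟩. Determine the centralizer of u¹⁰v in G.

⟨u¹⁰v⟩ ⊆ C_G(u¹⁰v) since powers of u¹⁰v commute with u¹⁰v; so |C_G(u¹⁰v)| ≥ |⟨u¹⁰v⟩| = 2.
By orbit–stabilizer, |C_G(u¹⁰v)| = |G| / |conj. class of u¹⁰v| = 36 / 9 = 4.
The 4 elements commuting with u¹⁰v are {e, u⁹, uv, u¹⁰v}.

Answer: {e, u⁹, uv, u¹⁰v}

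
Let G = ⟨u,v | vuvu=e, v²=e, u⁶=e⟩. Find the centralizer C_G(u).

⟨u⟩ ⊆ C_G(u) since powers of u commute with u; so |C_G(u)| ≥ |⟨u⟩| = 6.
By orbit–stabilizer, |C_G(u)| = |G| / |conj. class of u| = 12 / 2 = 6.
The 6 elements commuting with u are {e, u, u², u³, u⁴, u⁵}.

Answer: {e, u, u², u³, u⁴, u⁵}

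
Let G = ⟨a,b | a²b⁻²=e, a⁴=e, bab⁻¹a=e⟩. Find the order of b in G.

Compute successive powers until reaching e:
  b¹ = b, b² = a², b³ = b⁻¹, b⁴ = e.
The smallest positive k with bᵏ = e is 4.

Answer: 4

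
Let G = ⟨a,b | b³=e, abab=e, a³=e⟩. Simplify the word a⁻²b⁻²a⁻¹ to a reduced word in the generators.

Multiply left to right, reducing at each step:
  a · b⁻² = ab
  (ab) · a⁻¹ = b²a

Answer: b²a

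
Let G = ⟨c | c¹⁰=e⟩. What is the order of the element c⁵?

Compute successive powers until reaching e:
  (c⁵)¹ = c⁵, (c⁵)² = e.
The smallest positive k with (c⁵)ᵏ = e is 2.

Answer: 2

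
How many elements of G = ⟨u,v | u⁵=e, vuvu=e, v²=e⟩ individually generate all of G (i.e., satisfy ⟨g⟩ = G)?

⟨g⟩ = G would require ord(g) = |G| = 10, but the maximum element order in G is 5 < 10. So G is not cyclic and no single element generates it: the count is 0.

Answer: 0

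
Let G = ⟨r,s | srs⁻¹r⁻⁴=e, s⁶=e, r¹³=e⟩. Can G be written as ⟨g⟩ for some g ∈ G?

Every cyclic group is abelian. But r·s = rs while s·r = r⁴s, so r·s ≠ s·r and G is not abelian. Hence G is not cyclic.

Answer: No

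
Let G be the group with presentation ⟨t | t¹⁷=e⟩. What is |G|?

G is generated by a single element, so G is cyclic. The relator gives t¹⁷ = e and no smaller power is forced to be e, so the 17 powers {e, t, t², t³, t⁴, t⁵, t⁶, t⁷, t⁸, t⁹, t¹², t¹³, t¹¹, t¹⁰, t¹⁴, t¹⁵, t¹⁶} are distinct. Hence |G| = 17.

Answer: 17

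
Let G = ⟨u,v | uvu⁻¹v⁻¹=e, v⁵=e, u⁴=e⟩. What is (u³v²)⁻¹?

The order of (u³v²) is 20 (smallest k with (u³v²)ᵏ = e), so (u³v²)⁻¹ = (u³v²)¹⁹ = uv³.
Check: (u³v²) · (uv³) → (u³v²) · u = v²;   (v²) · v³ = e, giving e as required.

Answer: uv³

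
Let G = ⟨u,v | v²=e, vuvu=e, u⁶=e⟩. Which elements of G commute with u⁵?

⟨u⁵⟩ ⊆ C_G(u⁵) since powers of u⁵ commute with u⁵; so |C_G(u⁵)| ≥ |⟨u⁵⟩| = 6.
By orbit–stabilizer, |C_G(u⁵)| = |G| / |conj. class of u⁵| = 12 / 2 = 6.
The 6 elements commuting with u⁵ are {e, u, u², u³, u⁴, u⁵}.

Answer: {e, u, u², u³, u⁴, u⁵}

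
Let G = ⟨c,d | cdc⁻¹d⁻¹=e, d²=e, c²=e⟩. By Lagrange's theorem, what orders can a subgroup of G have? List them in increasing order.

|G| = 4 = 2². By Lagrange's theorem the order of any subgroup divides 4; the divisors of 4 are 1, 2, 4.

Answer: 1, 2, 4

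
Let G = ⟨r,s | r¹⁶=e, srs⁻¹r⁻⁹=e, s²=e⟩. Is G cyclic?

Every cyclic group is abelian. But r·s = rs while s·r = r⁹s, so r·s ≠ s·r and G is not abelian. Hence G is not cyclic.

Answer: No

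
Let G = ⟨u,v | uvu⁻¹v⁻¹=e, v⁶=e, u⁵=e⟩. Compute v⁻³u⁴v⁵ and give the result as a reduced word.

Multiply left to right, reducing at each step:
  (v³) · u⁴ = u⁴v³
  (u⁴v³) · v⁵ = u⁴v²

Answer: u⁴v²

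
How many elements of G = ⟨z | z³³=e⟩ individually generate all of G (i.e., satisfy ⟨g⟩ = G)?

G is cyclic of order 33. An element generates G iff its order is 33, and a cyclic group of order 33 has exactly φ(33) = 20 such elements.

Answer: 20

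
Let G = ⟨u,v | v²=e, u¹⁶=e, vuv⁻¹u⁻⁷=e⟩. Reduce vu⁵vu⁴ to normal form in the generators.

Multiply left to right, reducing at each step:
  v · u⁵ = u³v
  (u³v) · v = u³
  (u³) · u⁴ = u⁷

Answer: u⁷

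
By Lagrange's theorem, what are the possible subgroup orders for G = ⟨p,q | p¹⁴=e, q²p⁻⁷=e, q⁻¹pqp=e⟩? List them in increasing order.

|G| = 28 = 2² · 7. By Lagrange's theorem the order of any subgroup divides 28; the divisors of 28 are 1, 2, 4, 7, 14, 28.

Answer: 1, 2, 4, 7, 14, 28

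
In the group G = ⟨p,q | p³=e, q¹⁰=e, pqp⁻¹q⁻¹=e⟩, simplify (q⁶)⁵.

Compute successive powers of (q⁶), reducing at each step:
  (q⁶)²: (q⁶) · q⁶ = q²
  (q⁶)³: (q²) · q⁶ = q⁸
  (q⁶)⁴: (q⁸) · q⁶ = q⁴
  (q⁶)⁵: (q⁴) · q⁶ = e

Answer: e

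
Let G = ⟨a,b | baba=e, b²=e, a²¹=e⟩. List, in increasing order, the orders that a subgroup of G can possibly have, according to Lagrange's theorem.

|G| = 42 = 2 · 3 · 7. By Lagrange's theorem the order of any subgroup divides 42; the divisors of 42 are 1, 2, 3, 6, 7, 14, 21, 42.

Answer: 1, 2, 3, 6, 7, 14, 21, 42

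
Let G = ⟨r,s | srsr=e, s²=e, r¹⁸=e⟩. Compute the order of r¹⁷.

Compute successive powers until reaching e:
  (r¹⁷)¹ = r¹⁷, (r¹⁷)² = r¹⁶, (r¹⁷)³ = r¹⁵, (r¹⁷)⁴ = r¹⁴, (r¹⁷)⁵ = r¹³, (r¹⁷)⁶ = r¹², (r¹⁷)⁷ = r¹¹, (r¹⁷)⁸ = r¹⁰, (r¹⁷)⁹ = r⁹, (r¹⁷)¹⁰ = r⁸, (r¹⁷)¹¹ = r⁷, (r¹⁷)¹² = r⁶, (r¹⁷)¹³ = r⁵, (r¹⁷)¹⁴ = r⁴, (r¹⁷)¹⁵ = r³, (r¹⁷)¹⁶ = r², (r¹⁷)¹⁷ = r, (r¹⁷)¹⁸ = e.
The smallest positive k with (r¹⁷)ᵏ = e is 18.

Answer: 18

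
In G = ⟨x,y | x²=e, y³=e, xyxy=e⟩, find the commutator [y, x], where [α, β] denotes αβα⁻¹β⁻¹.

[y, x] = y·x·y⁻¹·x⁻¹.
  y · x = xy²
  (xy²) · (y²) = xy
  (xy) · x = y²

Answer: y²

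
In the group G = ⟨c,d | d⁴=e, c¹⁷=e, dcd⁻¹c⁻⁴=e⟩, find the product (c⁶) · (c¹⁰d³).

Compute (c⁶) · (c¹⁰d³) by multiplying left to right and reducing via the relations at each step:
  (c⁶) · c¹⁰ = c¹⁶
  (c¹⁶) · d³ = c¹⁶d³

Answer: c¹⁶d³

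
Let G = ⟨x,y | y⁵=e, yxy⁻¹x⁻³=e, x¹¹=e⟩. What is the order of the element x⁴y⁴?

Compute successive powers until reaching e:
  (x⁴y⁴)¹ = x⁴y⁴, (x⁴y⁴)² = x⁹y³, (x⁴y⁴)³ = x⁷y², (x⁴y⁴)⁴ = x¹⁰y, (x⁴y⁴)⁵ = e.
The smallest positive k with (x⁴y⁴)ᵏ = e is 5.

Answer: 5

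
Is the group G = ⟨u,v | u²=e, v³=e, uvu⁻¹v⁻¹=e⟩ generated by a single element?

|G| = 6. The element uv has order 6 (its powers give 6 distinct elements), so ⟨uv⟩ = G and G is cyclic.

Answer: Yes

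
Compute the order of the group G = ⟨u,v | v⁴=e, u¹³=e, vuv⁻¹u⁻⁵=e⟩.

Enumerate words in the generators, reducing via the relations: the distinct elements are
  {e, u, v, uv, u², u³, u⁴, u⁵, u⁶, u⁷, u⁸, u⁹, v², v³, uv², uv³, u²v, u³v, u¹², u¹¹, u¹⁰, u⁴v, u⁵v, u⁶v, u⁷v, u⁸v, u⁹v, u²v², u²v³, u³v², u³v³, u¹²v, u¹¹v, u¹⁰v, u⁴v², u⁴v³, u⁵v², u⁵v³, u⁶v², u⁶v³, u⁷v², u⁷v³, u⁸v², u⁸v³, u⁹v², u⁹v³, u¹²v², u¹²v³, u¹¹v², u¹¹v³, u¹⁰v², u¹⁰v³}.
No further products give new elements, so |G| = 52.

Answer: 52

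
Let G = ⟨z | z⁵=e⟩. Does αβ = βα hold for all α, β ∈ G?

G has a single generator, so G is cyclic and hence abelian.

Answer: Yes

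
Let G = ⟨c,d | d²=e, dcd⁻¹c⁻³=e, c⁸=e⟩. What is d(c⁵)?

Compute d · (c⁵) by multiplying left to right and reducing via the relations at each step:
  d · c⁵ = c⁷d

Answer: c⁷d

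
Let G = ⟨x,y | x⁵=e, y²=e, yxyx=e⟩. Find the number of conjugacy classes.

The conjugacy classes (representative and size) are:
  [e] (size 1), [x] (size 2), [x²] (size 2), [y] (size 5).
Class equation: 1 + 2 + 2 + 5 = 10 = |G|. So G has 4 conjugacy classes.

Answer: 4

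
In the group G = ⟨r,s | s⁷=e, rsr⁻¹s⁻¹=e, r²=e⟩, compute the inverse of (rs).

The order of (rs) is 14 (smallest k with (rs)ᵏ = e), so (rs)⁻¹ = (rs)¹³ = rs⁶.
Check: (rs) · (rs⁶) → (rs) · r = s;   s · s⁶ = e, giving e as required.

Answer: rs⁶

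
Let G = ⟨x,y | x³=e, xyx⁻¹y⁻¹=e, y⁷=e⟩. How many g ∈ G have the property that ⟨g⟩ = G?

G is cyclic of order 21. An element generates G iff its order is 21, and a cyclic group of order 21 has exactly φ(21) = 12 such elements.

Answer: 12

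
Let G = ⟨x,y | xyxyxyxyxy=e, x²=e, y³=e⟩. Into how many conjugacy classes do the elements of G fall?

The conjugacy classes (representative and size) are:
  [e] (size 1), [xyxy²xyxy²x] (size 15), [yxyxy²x] (size 20), [xy²xy²x] (size 12), [y²xyxy²] (size 12).
Class equation: 1 + 15 + 20 + 12 + 12 = 60 = |G|. So G has 5 conjugacy classes.

Answer: 5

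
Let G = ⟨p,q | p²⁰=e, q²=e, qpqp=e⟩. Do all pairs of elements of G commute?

p·q = pq but q·p = p¹⁹q, so p·q ≠ q·p and G is not abelian.

Answer: No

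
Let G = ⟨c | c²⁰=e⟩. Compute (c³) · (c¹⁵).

Compute (c³) · (c¹⁵) by multiplying left to right and reducing via the relations at each step:
  (c³) · c¹⁵ = c¹⁸

Answer: c¹⁸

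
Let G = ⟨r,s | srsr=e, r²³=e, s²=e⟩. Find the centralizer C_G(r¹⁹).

⟨r¹⁹⟩ ⊆ C_G(r¹⁹) since powers of r¹⁹ commute with r¹⁹; so |C_G(r¹⁹)| ≥ |⟨r¹⁹⟩| = 23.
By orbit–stabilizer, |C_G(r¹⁹)| = |G| / |conj. class of r¹⁹| = 46 / 2 = 23.
The 23 elements commuting with r¹⁹ are {e, r, r², r³, r⁴, r⁵, r⁶, r⁷, r⁸, r⁹, r¹⁰, r¹¹, r¹², r¹³, r¹⁴, r¹⁵, r¹⁶, r¹⁷, r¹⁸, r¹⁹, r²⁰, r²¹, r²²}.

Answer: {e, r, r², r³, r⁴, r⁵, r⁶, r⁷, r⁸, r⁹, r¹⁰, r¹¹, r¹², r¹³, r¹⁴, r¹⁵, r¹⁶, r¹⁷, r¹⁸, r¹⁹, r²⁰, r²¹, r²²}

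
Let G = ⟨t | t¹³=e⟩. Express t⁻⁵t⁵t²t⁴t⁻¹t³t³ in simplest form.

Multiply left to right, reducing at each step:
  (t⁸) · t⁵ = e
  e · t² = t²
  (t²) · t⁴ = t⁶
  (t⁶) · t⁻¹ = t⁵
  (t⁵) · t³ = t⁸
  (t⁸) · t³ = t¹¹

Answer: t¹¹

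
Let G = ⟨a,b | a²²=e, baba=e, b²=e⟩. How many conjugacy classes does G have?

The conjugacy classes (representative and size) are:
  [e] (size 1), [a] (size 2), [a²] (size 2), [a¹⁹] (size 2), [a⁴] (size 2), [a⁵] (size 2), [a⁶] (size 2), [a⁷] (size 2), [a⁸] (size 2), [a¹³] (size 2), [a¹⁰] (size 2), [a¹¹] (size 1), [a⁶b] (size 11), [ab] (size 11).
Class equation: 1 + 2 + 2 + 2 + 2 + 2 + 2 + 2 + 2 + 2 + 2 + 1 + 11 + 11 = 44 = |G|. So G has 14 conjugacy classes.

Answer: 14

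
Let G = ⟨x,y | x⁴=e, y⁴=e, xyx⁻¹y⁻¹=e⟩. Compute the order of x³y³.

Compute successive powers until reaching e:
  (x³y³)¹ = x³y³, (x³y³)² = x²y², (x³y³)³ = xy, (x³y³)⁴ = e.
The smallest positive k with (x³y³)ᵏ = e is 4.

Answer: 4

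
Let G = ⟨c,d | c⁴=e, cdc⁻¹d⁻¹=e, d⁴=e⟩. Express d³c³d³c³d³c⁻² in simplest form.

Multiply left to right, reducing at each step:
  (d³) · c³ = c³d³
  (c³d³) · d³ = c³d²
  (c³d²) · c³ = c²d²
  (c²d²) · d³ = c²d
  (c²d) · c⁻² = d

Answer: d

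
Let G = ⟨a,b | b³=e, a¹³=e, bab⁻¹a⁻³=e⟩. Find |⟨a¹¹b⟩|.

|⟨a¹¹b⟩| equals the order of a¹¹b. Compute successive powers until reaching e:
  (a¹¹b)¹ = a¹¹b, (a¹¹b)² = a⁵b², (a¹¹b)³ = e.
The smallest positive k with (a¹¹b)ᵏ = e is 3, so |⟨a¹¹b⟩| = 3.

Answer: 3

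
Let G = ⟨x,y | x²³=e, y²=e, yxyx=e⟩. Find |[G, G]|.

G' = [G, G] is generated by all commutators. The generator-pair commutators are: [x, y] = x².
The subgroup they normally generate is {e, x, x², x³, x⁴, x⁵, x⁶, x⁷, x⁸, x⁹, x¹⁰, x¹¹, x¹², x¹³, x¹⁴, x¹⁵, x¹⁶, x¹⁷, x¹⁸, x¹⁹, x²⁰, x²¹, x²²}, of order 23.
Check: |G/G'| = 46/23 = 2 is the order of the abelianisation.

Answer: 23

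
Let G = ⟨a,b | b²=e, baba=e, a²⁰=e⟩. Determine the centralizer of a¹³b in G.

⟨a¹³b⟩ ⊆ C_G(a¹³b) since powers of a¹³b commute with a¹³b; so |C_G(a¹³b)| ≥ |⟨a¹³b⟩| = 2.
By orbit–stabilizer, |C_G(a¹³b)| = |G| / |conj. class of a¹³b| = 40 / 10 = 4.
The 4 elements commuting with a¹³b are {e, a¹⁰, a³b, a¹³b}.

Answer: {e, a¹⁰, a³b, a¹³b}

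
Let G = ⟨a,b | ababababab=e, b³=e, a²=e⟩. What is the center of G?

An element z ∈ Z(G) iff z commutes with every generator.
For example e is central: e·a = a = a·e; e·b = b = b·e.
Whereas a ∉ Z(G) since a·b = ab ≠ ba = b·a.
Checking each of the 60 elements this way gives Z(G) = {e}, of order 1.

Answer: {e}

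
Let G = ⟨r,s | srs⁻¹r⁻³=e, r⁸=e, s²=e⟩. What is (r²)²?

Compute successive powers of (r²), reducing at each step:
  (r²)²: (r²) · r² = r⁴

Answer: r⁴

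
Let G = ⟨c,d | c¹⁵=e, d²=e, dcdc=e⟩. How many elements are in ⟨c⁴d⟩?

|⟨c⁴d⟩| equals the order of c⁴d. Compute successive powers until reaching e:
  (c⁴d)¹ = c⁴d, (c⁴d)² = e.
The smallest positive k with (c⁴d)ᵏ = e is 2, so |⟨c⁴d⟩| = 2.

Answer: 2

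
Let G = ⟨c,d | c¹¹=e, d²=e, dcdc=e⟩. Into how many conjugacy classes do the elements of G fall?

The conjugacy classes (representative and size) are:
  [e] (size 1), [c¹⁰] (size 2), [c²] (size 2), [c³] (size 2), [c⁷] (size 2), [c⁶] (size 2), [c²d] (size 11).
Class equation: 1 + 2 + 2 + 2 + 2 + 2 + 11 = 22 = |G|. So G has 7 conjugacy classes.

Answer: 7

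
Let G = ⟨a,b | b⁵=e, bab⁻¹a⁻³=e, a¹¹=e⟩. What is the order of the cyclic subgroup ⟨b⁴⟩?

|⟨b⁴⟩| equals the order of b⁴. Compute successive powers until reaching e:
  (b⁴)¹ = b⁴, (b⁴)² = b³, (b⁴)³ = b², (b⁴)⁴ = b, (b⁴)⁵ = e.
The smallest positive k with (b⁴)ᵏ = e is 5, so |⟨b⁴⟩| = 5.

Answer: 5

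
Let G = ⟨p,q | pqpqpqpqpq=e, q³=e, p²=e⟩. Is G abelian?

p·q = pq but q·p = qp, so p·q ≠ q·p and G is not abelian.

Answer: No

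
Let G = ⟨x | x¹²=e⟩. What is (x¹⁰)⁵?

Compute successive powers of (x¹⁰), reducing at each step:
  (x¹⁰)²: (x¹⁰) · x¹⁰ = x⁸
  (x¹⁰)³: (x⁸) · x¹⁰ = x⁶
  (x¹⁰)⁴: (x⁶) · x¹⁰ = x⁴
  (x¹⁰)⁵: (x⁴) · x¹⁰ = x²

Answer: x²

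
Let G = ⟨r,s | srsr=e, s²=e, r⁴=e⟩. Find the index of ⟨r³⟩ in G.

First find ord(r³) by computing successive powers:
  (r³)¹ = r³, (r³)² = r², (r³)³ = r, (r³)⁴ = e.
So |⟨r³⟩| = ord(r³) = 4. With |G| = 8, by Lagrange [G : ⟨r³⟩] = 8/4 = 2.

Answer: 2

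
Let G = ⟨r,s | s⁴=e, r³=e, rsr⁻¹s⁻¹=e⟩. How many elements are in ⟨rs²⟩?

|⟨rs²⟩| equals the order of rs². Compute successive powers until reaching e:
  (rs²)¹ = rs², (rs²)² = r², (rs²)³ = s², (rs²)⁴ = r, (rs²)⁵ = r²s², (rs²)⁶ = e.
The smallest positive k with (rs²)ᵏ = e is 6, so |⟨rs²⟩| = 6.

Answer: 6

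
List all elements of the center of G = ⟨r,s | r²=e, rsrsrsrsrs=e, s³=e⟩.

An element z ∈ Z(G) iff z commutes with every generator.
For example e is central: e·r = r = r·e; e·s = s = s·e.
Whereas r ∉ Z(G) since r·s = rs ≠ sr = s·r.
Checking each of the 60 elements this way gives Z(G) = {e}, of order 1.

Answer: {e}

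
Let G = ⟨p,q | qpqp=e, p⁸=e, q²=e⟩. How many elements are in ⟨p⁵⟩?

|⟨p⁵⟩| equals the order of p⁵. Compute successive powers until reaching e:
  (p⁵)¹ = p⁵, (p⁵)² = p², (p⁵)³ = p⁷, (p⁵)⁴ = p⁴, (p⁵)⁵ = p, (p⁵)⁶ = p⁶, (p⁵)⁷ = p³, (p⁵)⁸ = e.
The smallest positive k with (p⁵)ᵏ = e is 8, so |⟨p⁵⟩| = 8.

Answer: 8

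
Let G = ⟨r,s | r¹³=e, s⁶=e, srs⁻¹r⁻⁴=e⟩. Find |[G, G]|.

G' = [G, G] is generated by all commutators. The generator-pair commutators are: [r, s] = r¹⁰.
The subgroup they normally generate is {e, r, r², r³, r⁴, r⁵, r⁶, r⁷, r⁸, r⁹, r¹⁰, r¹¹, r¹²}, of order 13.
Check: |G/G'| = 78/13 = 6 is the order of the abelianisation.

Answer: 13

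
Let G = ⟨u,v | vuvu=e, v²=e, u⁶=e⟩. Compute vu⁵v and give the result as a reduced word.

Multiply left to right, reducing at each step:
  v · u⁵ = uv
  (uv) · v = u

Answer: u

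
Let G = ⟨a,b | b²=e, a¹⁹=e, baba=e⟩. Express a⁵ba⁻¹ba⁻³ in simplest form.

Multiply left to right, reducing at each step:
  (a⁵) · b = a⁵b
  (a⁵b) · a⁻¹ = a⁶b
  (a⁶b) · b = a⁶
  (a⁶) · a⁻³ = a³

Answer: a³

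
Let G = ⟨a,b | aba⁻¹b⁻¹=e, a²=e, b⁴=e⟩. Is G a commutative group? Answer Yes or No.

Each pair of generators commutes: a·b = ab = b·a. Since the generators pairwise commute, every element of G commutes with every other, so G is abelian.

Answer: Yes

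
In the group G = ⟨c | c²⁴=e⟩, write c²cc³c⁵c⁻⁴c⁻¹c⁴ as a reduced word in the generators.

Multiply left to right, reducing at each step:
  (c²) · c = c³
  (c³) · c³ = c⁶
  (c⁶) · c⁵ = c¹¹
  (c¹¹) · c⁻⁴ = c⁷
  (c⁷) · c⁻¹ = c⁶
  (c⁶) · c⁴ = c¹⁰

Answer: c¹⁰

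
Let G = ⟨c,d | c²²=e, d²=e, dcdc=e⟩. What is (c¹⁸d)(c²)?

Compute (c¹⁸d) · (c²) by multiplying left to right and reducing via the relations at each step:
  (c¹⁸d) · c² = c¹⁶d

Answer: c¹⁶d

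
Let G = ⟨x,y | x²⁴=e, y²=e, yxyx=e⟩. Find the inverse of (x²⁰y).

The order of (x²⁰y) is 2 (smallest k with (x²⁰y)ᵏ = e), so (x²⁰y)⁻¹ = (x²⁰y)¹ = x²⁰y.
Check: (x²⁰y) · (x²⁰y) → (x²⁰y) · x²⁰ = y;   y · y = e, giving e as required.

Answer: x²⁰y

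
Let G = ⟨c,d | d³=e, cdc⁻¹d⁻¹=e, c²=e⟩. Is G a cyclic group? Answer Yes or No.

|G| = 6. The element cd has order 6 (its powers give 6 distinct elements), so ⟨cd⟩ = G and G is cyclic.

Answer: Yes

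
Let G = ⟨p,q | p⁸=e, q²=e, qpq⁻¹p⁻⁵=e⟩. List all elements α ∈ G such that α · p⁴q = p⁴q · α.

⟨p⁴q⟩ ⊆ C_G(p⁴q) since powers of p⁴q commute with p⁴q; so |C_G(p⁴q)| ≥ |⟨p⁴q⟩| = 2.
By orbit–stabilizer, |C_G(p⁴q)| = |G| / |conj. class of p⁴q| = 16 / 2 = 8.
The 8 elements commuting with p⁴q are {e, p², p⁴, p⁶, q, p⁶q, p²q, p⁴q}.

Answer: {e, p², p⁴, p⁶, q, p⁶q, p²q, p⁴q}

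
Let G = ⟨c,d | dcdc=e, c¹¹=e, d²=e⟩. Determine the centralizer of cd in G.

⟨cd⟩ ⊆ C_G(cd) since powers of cd commute with cd; so |C_G(cd)| ≥ |⟨cd⟩| = 2.
By orbit–stabilizer, |C_G(cd)| = |G| / |conj. class of cd| = 22 / 11 = 2.
The 2 elements commuting with cd are {e, cd}.

Answer: {e, cd}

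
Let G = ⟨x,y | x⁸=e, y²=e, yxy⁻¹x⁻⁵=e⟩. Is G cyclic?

Every cyclic group is abelian. But x·y = xy while y·x = x⁵y, so x·y ≠ y·x and G is not abelian. Hence G is not cyclic.

Answer: No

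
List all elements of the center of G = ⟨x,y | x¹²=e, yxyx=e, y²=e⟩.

An element z ∈ Z(G) iff z commutes with every generator.
For example x⁶ is central: (x⁶)·x = x⁷ = x·(x⁶); (x⁶)·y = x⁶y = y·(x⁶).
Whereas x ∉ Z(G) since x·y = xy ≠ x¹¹y = y·x.
Checking each of the 24 elements this way gives Z(G) = {e, x⁶}, of order 2.

Answer: {e, x⁶}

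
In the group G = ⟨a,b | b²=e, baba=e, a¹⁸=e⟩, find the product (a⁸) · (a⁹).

Compute (a⁸) · (a⁹) by multiplying left to right and reducing via the relations at each step:
  (a⁸) · a⁹ = a¹⁷

Answer: a¹⁷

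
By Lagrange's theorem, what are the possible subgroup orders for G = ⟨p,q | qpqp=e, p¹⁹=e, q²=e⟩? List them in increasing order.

|G| = 38 = 2 · 19. By Lagrange's theorem the order of any subgroup divides 38; the divisors of 38 are 1, 2, 19, 38.

Answer: 1, 2, 19, 38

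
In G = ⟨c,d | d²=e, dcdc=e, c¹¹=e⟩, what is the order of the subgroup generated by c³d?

|⟨c³d⟩| equals the order of c³d. Compute successive powers until reaching e:
  (c³d)¹ = c³d, (c³d)² = e.
The smallest positive k with (c³d)ᵏ = e is 2, so |⟨c³d⟩| = 2.

Answer: 2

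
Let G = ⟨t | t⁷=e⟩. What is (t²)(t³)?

Compute (t²) · (t³) by multiplying left to right and reducing via the relations at each step:
  (t²) · t³ = t⁵

Answer: t⁵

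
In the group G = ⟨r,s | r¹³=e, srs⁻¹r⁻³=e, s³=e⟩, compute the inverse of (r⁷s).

The order of (r⁷s) is 3 (smallest k with (r⁷s)ᵏ = e), so (r⁷s)⁻¹ = (r⁷s)² = r²s².
Check: (r⁷s) · (r²s²) → (r⁷s) · r² = s;   s · s² = e, giving e as required.

Answer: r²s²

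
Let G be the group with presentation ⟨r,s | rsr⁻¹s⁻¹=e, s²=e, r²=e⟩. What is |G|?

Enumerate words in the generators, reducing via the relations: the distinct elements are
  {e, r, s, rs}.
No further products give new elements, so |G| = 4.

Answer: 4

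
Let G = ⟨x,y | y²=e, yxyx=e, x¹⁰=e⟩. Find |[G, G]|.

G' = [G, G] is generated by all commutators. The generator-pair commutators are: [x, y] = x².
The subgroup they normally generate is {e, x², x⁴, x⁶, x⁸}, of order 5.
Check: |G/G'| = 20/5 = 4 is the order of the abelianisation.

Answer: 5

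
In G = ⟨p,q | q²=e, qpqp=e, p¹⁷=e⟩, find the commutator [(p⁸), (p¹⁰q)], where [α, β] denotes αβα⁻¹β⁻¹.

[(p⁸), (p¹⁰q)] = (p⁸)·(p¹⁰q)·(p⁸)⁻¹·(p¹⁰q)⁻¹.
  (p⁸) · (p¹⁰q) = pq
  (pq) · (p⁹) = p⁹q
  (p⁹q) · (p¹⁰q) = p¹⁶

Answer: p¹⁶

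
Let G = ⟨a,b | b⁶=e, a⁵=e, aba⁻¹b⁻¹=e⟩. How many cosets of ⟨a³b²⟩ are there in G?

First find ord(a³b²) by computing successive powers:
  (a³b²)¹ = a³b², (a³b²)² = ab⁴, (a³b²)³ = a⁴, (a³b²)⁴ = a²b², (a³b²)⁵ = b⁴, (a³b²)⁶ = a³, (a³b²)⁷ = ab², (a³b²)⁸ = a⁴b⁴, (a³b²)⁹ = a², (a³b²)¹⁰ = b², (a³b²)¹¹ = a³b⁴, (a³b²)¹² = a, (a³b²)¹³ = a⁴b², (a³b²)¹⁴ = a²b⁴, (a³b²)¹⁵ = e.
So |⟨a³b²⟩| = ord(a³b²) = 15. With |G| = 30, by Lagrange [G : ⟨a³b²⟩] = 30/15 = 2.

Answer: 2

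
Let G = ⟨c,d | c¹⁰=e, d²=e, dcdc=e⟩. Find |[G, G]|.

G' = [G, G] is generated by all commutators. The generator-pair commutators are: [c, d] = c².
The subgroup they normally generate is {e, c², c⁴, c⁶, c⁸}, of order 5.
Check: |G/G'| = 20/5 = 4 is the order of the abelianisation.

Answer: 5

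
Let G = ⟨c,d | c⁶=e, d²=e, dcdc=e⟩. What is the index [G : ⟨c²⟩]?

First find ord(c²) by computing successive powers:
  (c²)¹ = c², (c²)² = c⁴, (c²)³ = e.
So |⟨c²⟩| = ord(c²) = 3. With |G| = 12, by Lagrange [G : ⟨c²⟩] = 12/3 = 4.

Answer: 4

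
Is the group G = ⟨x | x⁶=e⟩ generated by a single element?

|G| = 6. The element x has order 6 (its powers give 6 distinct elements), so ⟨x⟩ = G and G is cyclic.

Answer: Yes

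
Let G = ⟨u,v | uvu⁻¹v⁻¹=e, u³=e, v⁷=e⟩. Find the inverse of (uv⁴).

The order of (uv⁴) is 21 (smallest k with (uv⁴)ᵏ = e), so (uv⁴)⁻¹ = (uv⁴)²⁰ = u²v³.
Check: (uv⁴) · (u²v³) → (uv⁴) · u² = v⁴;   (v⁴) · v³ = e, giving e as required.

Answer: u²v³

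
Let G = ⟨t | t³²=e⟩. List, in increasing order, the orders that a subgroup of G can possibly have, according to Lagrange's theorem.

|G| = 32 = 2⁵. By Lagrange's theorem the order of any subgroup divides 32; the divisors of 32 are 1, 2, 4, 8, 16, 32.

Answer: 1, 2, 4, 8, 16, 32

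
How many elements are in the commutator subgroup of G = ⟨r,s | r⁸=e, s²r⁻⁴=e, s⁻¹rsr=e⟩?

G' = [G, G] is generated by all commutators. The generator-pair commutators are: [r, s] = r².
The subgroup they normally generate is {e, r², r⁴, r⁶}, of order 4.
Check: |G/G'| = 16/4 = 4 is the order of the abelianisation.

Answer: 4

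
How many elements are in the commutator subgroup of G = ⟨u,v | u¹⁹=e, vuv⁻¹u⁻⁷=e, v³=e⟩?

G' = [G, G] is generated by all commutators. The generator-pair commutators are: [u, v] = u¹³.
The subgroup they normally generate is {e, u, u², u³, u⁴, u⁵, u⁶, u⁷, u⁸, u⁹, u¹⁰, u¹¹, u¹², u¹³, u¹⁴, u¹⁵, u¹⁶, u¹⁷, u¹⁸}, of order 19.
Check: |G/G'| = 57/19 = 3 is the order of the abelianisation.

Answer: 19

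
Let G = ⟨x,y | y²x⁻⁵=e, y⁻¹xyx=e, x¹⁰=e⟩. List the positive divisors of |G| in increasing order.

|G| = 20 = 2² · 5. By Lagrange's theorem the order of any subgroup divides 20; the divisors of 20 are 1, 2, 4, 5, 10, 20.

Answer: 1, 2, 4, 5, 10, 20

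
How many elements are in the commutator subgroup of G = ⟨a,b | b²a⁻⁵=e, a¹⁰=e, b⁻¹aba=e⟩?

G' = [G, G] is generated by all commutators. The generator-pair commutators are: [a, b] = a².
The subgroup they normally generate is {e, a², a⁴, a⁶, a⁸}, of order 5.
Check: |G/G'| = 20/5 = 4 is the order of the abelianisation.

Answer: 5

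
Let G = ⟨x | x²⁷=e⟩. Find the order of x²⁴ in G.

Compute successive powers until reaching e:
  (x²⁴)¹ = x²⁴, (x²⁴)² = x²¹, (x²⁴)³ = x¹⁸, (x²⁴)⁴ = x¹⁵, (x²⁴)⁵ = x¹², (x²⁴)⁶ = x⁹, (x²⁴)⁷ = x⁶, (x²⁴)⁸ = x³, (x²⁴)⁹ = e.
The smallest positive k with (x²⁴)ᵏ = e is 9.

Answer: 9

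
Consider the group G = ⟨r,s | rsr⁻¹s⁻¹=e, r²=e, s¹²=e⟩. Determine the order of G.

Enumerate words in the generators, reducing via the relations: the distinct elements are
  {e, r, s, rs, s², s³, s⁴, s⁵, s⁶, s⁷, s⁸, s⁹, rs², rs³, rs⁴, rs⁵, rs⁶, rs⁷, rs⁸, rs⁹, s¹¹, s¹⁰, rs¹¹, rs¹⁰}.
No further products give new elements, so |G| = 24.

Answer: 24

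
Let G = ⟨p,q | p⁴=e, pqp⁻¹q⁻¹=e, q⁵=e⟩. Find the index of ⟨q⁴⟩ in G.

First find ord(q⁴) by computing successive powers:
  (q⁴)¹ = q⁴, (q⁴)² = q³, (q⁴)³ = q², (q⁴)⁴ = q, (q⁴)⁵ = e.
So |⟨q⁴⟩| = ord(q⁴) = 5. With |G| = 20, by Lagrange [G : ⟨q⁴⟩] = 20/5 = 4.

Answer: 4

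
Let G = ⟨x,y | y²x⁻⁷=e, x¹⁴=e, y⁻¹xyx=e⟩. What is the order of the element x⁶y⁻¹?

Compute successive powers until reaching e:
  (x⁶y⁻¹)¹ = x⁶y⁻¹, (x⁶y⁻¹)² = x⁷, (x⁶y⁻¹)³ = x⁶y, (x⁶y⁻¹)⁴ = e.
The smallest positive k with (x⁶y⁻¹)ᵏ = e is 4.

Answer: 4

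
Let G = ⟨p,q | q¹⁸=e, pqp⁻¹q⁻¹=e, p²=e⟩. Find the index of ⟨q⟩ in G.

First find ord(q) by computing successive powers:
  q¹ = q, q² = q², q³ = q³, q⁴ = q⁴, q⁵ = q⁵, q⁶ = q⁶, q⁷ = q⁷, q⁸ = q⁸, q⁹ = q⁹, q¹⁰ = q¹⁰, q¹¹ = q¹¹, q¹² = q¹², q¹³ = q¹³, q¹⁴ = q¹⁴, q¹⁵ = q¹⁵, q¹⁶ = q¹⁶, q¹⁷ = q¹⁷, q¹⁸ = e.
So |⟨q⟩| = ord(q) = 18. With |G| = 36, by Lagrange [G : ⟨q⟩] = 36/18 = 2.

Answer: 2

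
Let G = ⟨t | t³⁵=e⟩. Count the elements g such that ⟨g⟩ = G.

G is cyclic of order 35. An element generates G iff its order is 35, and a cyclic group of order 35 has exactly φ(35) = 24 such elements.

Answer: 24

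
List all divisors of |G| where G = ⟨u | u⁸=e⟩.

|G| = 8 = 2³. By Lagrange's theorem the order of any subgroup divides 8; the divisors of 8 are 1, 2, 4, 8.

Answer: 1, 2, 4, 8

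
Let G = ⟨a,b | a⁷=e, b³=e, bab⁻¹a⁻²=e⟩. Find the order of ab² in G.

Compute successive powers until reaching e:
  (ab²)¹ = ab², (ab²)² = a⁵b, (ab²)³ = e.
The smallest positive k with (ab²)ᵏ = e is 3.

Answer: 3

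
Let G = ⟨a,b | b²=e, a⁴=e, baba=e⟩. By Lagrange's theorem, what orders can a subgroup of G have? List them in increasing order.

|G| = 8 = 2³. By Lagrange's theorem the order of any subgroup divides 8; the divisors of 8 are 1, 2, 4, 8.

Answer: 1, 2, 4, 8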